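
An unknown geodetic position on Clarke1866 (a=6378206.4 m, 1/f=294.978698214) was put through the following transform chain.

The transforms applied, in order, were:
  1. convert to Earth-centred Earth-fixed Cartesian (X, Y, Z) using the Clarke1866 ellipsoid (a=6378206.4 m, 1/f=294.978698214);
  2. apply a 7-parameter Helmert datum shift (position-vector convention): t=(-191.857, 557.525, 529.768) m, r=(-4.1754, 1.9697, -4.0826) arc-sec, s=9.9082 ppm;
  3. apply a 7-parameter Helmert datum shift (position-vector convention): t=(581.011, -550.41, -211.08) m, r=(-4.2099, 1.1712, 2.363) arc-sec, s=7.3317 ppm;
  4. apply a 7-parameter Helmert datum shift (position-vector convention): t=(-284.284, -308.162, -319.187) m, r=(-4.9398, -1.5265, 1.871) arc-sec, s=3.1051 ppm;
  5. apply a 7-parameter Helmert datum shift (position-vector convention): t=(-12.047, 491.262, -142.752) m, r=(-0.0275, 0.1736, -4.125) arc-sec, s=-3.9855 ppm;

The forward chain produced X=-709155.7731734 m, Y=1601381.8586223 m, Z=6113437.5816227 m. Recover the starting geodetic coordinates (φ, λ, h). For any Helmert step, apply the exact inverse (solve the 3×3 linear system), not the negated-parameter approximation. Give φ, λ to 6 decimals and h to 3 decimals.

φ=74.121454°, λ=113.898905°, h=1139.810 m

start: X=-709155.7732, Y=1601381.8586, Z=6113437.5816 m
→ Helmert⁻¹: X=-709183.7133, Y=1600881.9793, Z=6113604.3160
→ Helmert⁻¹: X=-708837.4578, Y=1601045.1773, Z=6113948.1077
→ Helmert⁻¹: X=-709429.6379, Y=1601467.1816, Z=6114143.0188
→ Helmert⁻¹: X=-709320.8183, Y=1600755.9984, Z=6113578.3069
→ geod (Bowring, a=6378206.400): φ=74.12145400°, λ=113.89890500°, h=1139.8100 m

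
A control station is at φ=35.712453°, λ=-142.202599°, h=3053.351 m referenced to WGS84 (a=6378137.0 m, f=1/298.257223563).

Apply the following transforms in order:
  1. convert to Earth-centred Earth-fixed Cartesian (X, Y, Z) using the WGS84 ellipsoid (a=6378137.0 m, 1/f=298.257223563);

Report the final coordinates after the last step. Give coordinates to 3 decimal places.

X=-4098809.822 m, Y=-3179065.014 m, Z=3704115.203 m

start: φ=35.712453°, λ=-142.202599°, h=3053.351 m
→ ECEF (a=6378137.000, f=1/298.257223563): X=-4098809.8216, Y=-3179065.0142, Z=3704115.2030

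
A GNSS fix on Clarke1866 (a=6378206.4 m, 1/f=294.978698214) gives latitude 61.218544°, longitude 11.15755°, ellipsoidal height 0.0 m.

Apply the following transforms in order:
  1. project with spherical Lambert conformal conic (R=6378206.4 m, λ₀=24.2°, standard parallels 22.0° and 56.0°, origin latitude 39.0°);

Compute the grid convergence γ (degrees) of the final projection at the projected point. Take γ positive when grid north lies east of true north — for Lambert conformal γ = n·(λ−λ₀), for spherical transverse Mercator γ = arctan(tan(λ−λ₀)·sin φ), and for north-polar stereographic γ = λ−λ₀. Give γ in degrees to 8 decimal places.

start: φ=61.218544°, λ=11.157550°, h=0.000 m
→ into lcc (λ₀=24.2°): φ=61.21854400°, λ−λ₀=-13.04245000°
convergence γ = -8.33461412°

-8.33461412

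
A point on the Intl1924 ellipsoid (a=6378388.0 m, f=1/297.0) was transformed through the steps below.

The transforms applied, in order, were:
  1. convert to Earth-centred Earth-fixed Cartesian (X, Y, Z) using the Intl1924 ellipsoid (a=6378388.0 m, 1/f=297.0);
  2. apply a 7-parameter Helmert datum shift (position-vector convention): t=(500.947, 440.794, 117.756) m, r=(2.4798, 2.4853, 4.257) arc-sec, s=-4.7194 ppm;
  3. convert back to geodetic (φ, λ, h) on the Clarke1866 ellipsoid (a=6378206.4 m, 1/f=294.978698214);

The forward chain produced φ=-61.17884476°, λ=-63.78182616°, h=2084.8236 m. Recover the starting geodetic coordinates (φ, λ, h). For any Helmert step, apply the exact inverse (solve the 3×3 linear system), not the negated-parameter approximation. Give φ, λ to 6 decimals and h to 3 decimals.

start: φ=-61.178845°, λ=-63.781826°, h=2084.824 m
→ ECEF (a=6378206.400, f=1/294.978698214): X=1362398.6074, Y=-2766544.0474, Z=-5566607.4944
→ Helmert⁻¹: X=1361914.0527, Y=-2767092.9330, Z=-5566701.8452
→ geod (Bowring, a=6378388.000): φ=-61.17595200°, λ=-63.79440700°, h=2007.7140 m

φ=-61.175952°, λ=-63.794407°, h=2007.714 m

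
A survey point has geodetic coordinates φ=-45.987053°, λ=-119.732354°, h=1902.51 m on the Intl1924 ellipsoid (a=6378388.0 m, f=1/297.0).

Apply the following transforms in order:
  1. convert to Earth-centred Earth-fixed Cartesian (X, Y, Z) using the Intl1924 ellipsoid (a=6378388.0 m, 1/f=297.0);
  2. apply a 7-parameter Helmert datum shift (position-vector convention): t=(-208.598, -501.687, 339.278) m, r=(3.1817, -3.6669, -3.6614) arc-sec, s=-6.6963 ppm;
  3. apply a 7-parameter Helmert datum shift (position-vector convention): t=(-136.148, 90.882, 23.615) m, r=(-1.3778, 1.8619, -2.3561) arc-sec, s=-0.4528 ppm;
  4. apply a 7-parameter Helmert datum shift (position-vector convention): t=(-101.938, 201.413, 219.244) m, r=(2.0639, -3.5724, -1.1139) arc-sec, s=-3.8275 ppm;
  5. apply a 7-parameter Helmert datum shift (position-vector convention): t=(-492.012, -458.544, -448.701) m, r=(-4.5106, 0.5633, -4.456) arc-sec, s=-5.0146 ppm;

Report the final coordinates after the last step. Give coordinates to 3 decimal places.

start: φ=-45.987053°, λ=-119.732354°, h=1902.510 m
→ ECEF (a=6378388.000, f=1/297.0): X=-2202452.5722, Y=-3856249.0467, Z=-4565699.1403
→ Helmert 7p (PV): X=-2202633.7068, Y=-3856615.3888, Z=-4565427.9266
→ Helmert 7p (PV): X=-2202854.1213, Y=-3856528.0965, Z=-4565356.6005
→ Helmert 7p (PV): X=-2202889.3851, Y=-3856254.3454, Z=-4565196.6233
→ Helmert 7p (PV): X=-2203466.1251, Y=-3856745.7936, Z=-4565532.0875

X=-2203466.125 m, Y=-3856745.794 m, Z=-4565532.088 m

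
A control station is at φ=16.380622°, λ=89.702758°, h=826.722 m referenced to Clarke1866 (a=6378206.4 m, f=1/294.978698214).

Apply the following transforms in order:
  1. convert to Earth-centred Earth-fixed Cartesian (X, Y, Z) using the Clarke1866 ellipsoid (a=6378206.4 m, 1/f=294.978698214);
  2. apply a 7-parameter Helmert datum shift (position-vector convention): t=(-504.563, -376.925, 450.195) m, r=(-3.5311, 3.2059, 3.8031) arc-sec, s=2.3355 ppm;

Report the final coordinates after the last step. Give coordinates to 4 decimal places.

X=31169.0186 m, Y=6121338.3686 m, Z=1787650.6822 m

start: φ=16.380622°, λ=89.702758°, h=826.722 m
→ ECEF (a=6378206.400, f=1/294.978698214): X=31758.5993, Y=6121669.8135, Z=1787301.6053
→ Helmert 7p (PV): X=31169.0186, Y=6121338.3686, Z=1787650.6822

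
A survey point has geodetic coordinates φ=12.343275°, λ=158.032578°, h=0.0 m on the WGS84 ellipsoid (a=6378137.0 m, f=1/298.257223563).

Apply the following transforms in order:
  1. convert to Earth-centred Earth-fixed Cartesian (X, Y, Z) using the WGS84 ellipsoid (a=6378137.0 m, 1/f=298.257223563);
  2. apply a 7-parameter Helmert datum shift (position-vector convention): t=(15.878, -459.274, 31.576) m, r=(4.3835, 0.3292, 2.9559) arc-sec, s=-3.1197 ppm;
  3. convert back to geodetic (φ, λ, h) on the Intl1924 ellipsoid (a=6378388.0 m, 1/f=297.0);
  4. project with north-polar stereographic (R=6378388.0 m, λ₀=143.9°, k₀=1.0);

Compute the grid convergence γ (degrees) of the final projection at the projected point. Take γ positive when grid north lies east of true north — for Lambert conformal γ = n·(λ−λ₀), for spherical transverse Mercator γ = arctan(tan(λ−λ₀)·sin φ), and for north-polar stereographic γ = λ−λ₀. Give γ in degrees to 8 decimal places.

start: φ=12.343275°, λ=158.032578°, h=0.000 m
→ ECEF (a=6378137.000, f=1/298.257223563): X=-5779217.0020, Y=2331133.6853, Z=1354523.1627
→ Helmert 7p (PV): X=-5779214.3393, Y=2330555.5334, Z=1354609.2773
→ geod (Bowring, a=6378388.000): φ=12.34480208°, λ=158.03749878°, h=-442.0925 m
→ into stereo (λ₀=143.9°): φ=12.34480208°, λ−λ₀=14.13749878°
convergence γ = 14.13749878°

14.13749878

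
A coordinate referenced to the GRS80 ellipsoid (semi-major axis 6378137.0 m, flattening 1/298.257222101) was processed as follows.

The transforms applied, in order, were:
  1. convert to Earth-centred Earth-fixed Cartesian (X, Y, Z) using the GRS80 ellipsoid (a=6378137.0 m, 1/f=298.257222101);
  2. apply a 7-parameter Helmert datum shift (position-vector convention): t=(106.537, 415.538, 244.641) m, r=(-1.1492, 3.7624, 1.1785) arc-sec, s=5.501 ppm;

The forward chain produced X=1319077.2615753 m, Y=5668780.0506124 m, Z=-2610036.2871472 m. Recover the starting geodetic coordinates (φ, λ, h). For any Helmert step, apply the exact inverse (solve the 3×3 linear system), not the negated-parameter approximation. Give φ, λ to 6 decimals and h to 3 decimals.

start: X=1319077.2616, Y=5668780.0506, Z=-2610036.2871 m
→ Helmert⁻¹: X=1319043.4671, Y=5668340.3375, Z=-2610210.9278
→ geod (Bowring, a=6378137.000): φ=-24.30045700°, λ=76.90019800°, h=3794.4480 m

φ=-24.300457°, λ=76.900198°, h=3794.448 m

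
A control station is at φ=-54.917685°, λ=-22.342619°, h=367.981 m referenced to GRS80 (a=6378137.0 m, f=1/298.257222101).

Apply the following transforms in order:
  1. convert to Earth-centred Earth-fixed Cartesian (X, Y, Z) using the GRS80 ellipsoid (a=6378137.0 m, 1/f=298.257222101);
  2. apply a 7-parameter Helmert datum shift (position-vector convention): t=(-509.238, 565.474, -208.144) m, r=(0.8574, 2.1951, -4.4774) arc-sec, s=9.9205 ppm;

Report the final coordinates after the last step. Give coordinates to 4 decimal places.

X=3397905.8935 m, Y=-1396267.5011 m, Z=-5196724.9431 m

start: φ=-54.917685°, λ=-22.342619°, h=367.981 m
→ ECEF (a=6378137.000, f=1/298.257222101): X=3398467.0386, Y=-1396766.9477, Z=-5196423.2745
→ Helmert 7p (PV): X=3397905.8935, Y=-1396267.5011, Z=-5196724.9431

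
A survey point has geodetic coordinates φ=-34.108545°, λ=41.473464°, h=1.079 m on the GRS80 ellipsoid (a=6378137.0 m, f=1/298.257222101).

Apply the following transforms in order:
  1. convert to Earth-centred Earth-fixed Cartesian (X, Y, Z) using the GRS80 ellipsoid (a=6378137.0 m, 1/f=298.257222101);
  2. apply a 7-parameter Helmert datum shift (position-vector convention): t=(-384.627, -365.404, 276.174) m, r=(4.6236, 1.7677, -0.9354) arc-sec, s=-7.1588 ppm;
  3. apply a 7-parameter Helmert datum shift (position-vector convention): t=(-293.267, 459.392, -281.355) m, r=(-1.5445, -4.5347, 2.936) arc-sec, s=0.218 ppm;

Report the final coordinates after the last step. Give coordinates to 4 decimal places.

start: φ=-34.108545°, λ=41.473464°, h=1.079 m
→ ECEF (a=6378137.000, f=1/298.257222101): X=3960989.0817, Y=3501118.0276, Z=-3556422.5442
→ Helmert 7p (PV): X=3960561.4976, Y=3500789.3167, Z=-3556076.3762
→ Helmert 7p (PV): X=3960297.4431, Y=3501279.2193, Z=-3556297.6478

X=3960297.4431 m, Y=3501279.2193 m, Z=-3556297.6478 m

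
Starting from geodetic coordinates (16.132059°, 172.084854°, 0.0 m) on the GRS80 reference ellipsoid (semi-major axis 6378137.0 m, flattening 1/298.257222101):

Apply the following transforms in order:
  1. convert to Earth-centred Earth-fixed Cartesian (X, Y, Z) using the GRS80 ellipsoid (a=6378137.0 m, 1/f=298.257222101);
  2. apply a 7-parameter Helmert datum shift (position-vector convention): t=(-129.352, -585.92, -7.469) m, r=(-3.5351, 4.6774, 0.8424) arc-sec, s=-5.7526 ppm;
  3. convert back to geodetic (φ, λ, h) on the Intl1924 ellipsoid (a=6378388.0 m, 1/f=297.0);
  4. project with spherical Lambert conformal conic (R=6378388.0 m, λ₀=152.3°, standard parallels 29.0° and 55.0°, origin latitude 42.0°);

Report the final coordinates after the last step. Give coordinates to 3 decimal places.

E=2251209.377 m, N=-2638118.775 m

start: φ=16.132059°, λ=172.084854°, h=0.000 m
→ ECEF (a=6378137.000, f=1/298.257222101): X=-6070187.9772, Y=843943.7841, Z=1760770.8103
→ Helmert 7p (PV): X=-6070245.9283, Y=843358.3954, Z=1760876.3992
→ geod (Bowring, a=6378388.000): φ=16.13347336°, λ=172.09034926°, h=-236.8996 m
→ lcc (R=6378388.0, λ₀=152.3°): E=2251209.3774, N=-2638118.7752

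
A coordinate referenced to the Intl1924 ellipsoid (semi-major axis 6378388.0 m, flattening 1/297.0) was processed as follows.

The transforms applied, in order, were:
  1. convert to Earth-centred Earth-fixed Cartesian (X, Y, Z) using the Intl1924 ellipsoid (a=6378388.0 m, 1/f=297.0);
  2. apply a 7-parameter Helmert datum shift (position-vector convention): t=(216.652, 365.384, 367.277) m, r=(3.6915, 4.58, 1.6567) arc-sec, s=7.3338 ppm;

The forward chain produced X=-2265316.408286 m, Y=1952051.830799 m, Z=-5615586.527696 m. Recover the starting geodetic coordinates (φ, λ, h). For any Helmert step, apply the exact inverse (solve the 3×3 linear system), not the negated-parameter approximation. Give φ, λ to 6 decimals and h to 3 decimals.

start: X=-2265316.4083, Y=1952051.8308, Z=-5615586.5277 m
→ Helmert⁻¹: X=-2265376.0702, Y=1951589.8200, Z=-5615997.8476
→ geod (Bowring, a=6378388.000): φ=-62.12811900°, λ=139.25556100°, h=757.8780 m

φ=-62.128119°, λ=139.255561°, h=757.878 m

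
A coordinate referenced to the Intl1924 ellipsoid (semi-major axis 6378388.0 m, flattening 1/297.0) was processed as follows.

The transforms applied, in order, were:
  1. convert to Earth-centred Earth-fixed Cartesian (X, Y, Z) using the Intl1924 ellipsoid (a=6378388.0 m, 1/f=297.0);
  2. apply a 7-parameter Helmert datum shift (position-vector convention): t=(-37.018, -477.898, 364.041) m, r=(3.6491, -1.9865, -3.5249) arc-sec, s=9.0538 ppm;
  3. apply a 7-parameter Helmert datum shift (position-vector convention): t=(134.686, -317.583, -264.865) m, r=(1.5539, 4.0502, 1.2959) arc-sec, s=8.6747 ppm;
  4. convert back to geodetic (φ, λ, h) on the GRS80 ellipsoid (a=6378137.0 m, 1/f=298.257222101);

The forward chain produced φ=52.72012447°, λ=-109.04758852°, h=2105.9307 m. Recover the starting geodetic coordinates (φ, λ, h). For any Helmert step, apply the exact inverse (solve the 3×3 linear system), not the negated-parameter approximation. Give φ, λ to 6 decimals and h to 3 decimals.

φ=52.726704°, λ=-109.053500°, h=1285.248 m

start: φ=52.720124°, λ=-109.047589°, h=2105.931 m
→ ECEF (a=6378137.000, f=1/298.257222101): X=-1263895.8994, Y=-3660740.1320, Z=5053414.6180
→ Helmert⁻¹: X=-1264141.8501, Y=-3660344.7823, Z=5053638.3969
→ Helmert⁻¹: X=-1263982.1773, Y=-3659765.9496, Z=5053305.5244
→ geod (Bowring, a=6378388.000): φ=52.72670400°, λ=-109.05350000°, h=1285.2480 m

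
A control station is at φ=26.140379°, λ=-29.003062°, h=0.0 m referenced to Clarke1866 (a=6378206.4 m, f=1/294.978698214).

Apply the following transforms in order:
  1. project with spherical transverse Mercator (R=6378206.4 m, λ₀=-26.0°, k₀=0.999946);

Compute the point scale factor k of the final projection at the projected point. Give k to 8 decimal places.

1.00105373

start: φ=26.140379°, λ=-29.003062°, h=0.000 m
→ into tm (λ₀=-26.0°): φ=26.14037900°, λ−λ₀=-3.00306200°
scale k = 1.00105373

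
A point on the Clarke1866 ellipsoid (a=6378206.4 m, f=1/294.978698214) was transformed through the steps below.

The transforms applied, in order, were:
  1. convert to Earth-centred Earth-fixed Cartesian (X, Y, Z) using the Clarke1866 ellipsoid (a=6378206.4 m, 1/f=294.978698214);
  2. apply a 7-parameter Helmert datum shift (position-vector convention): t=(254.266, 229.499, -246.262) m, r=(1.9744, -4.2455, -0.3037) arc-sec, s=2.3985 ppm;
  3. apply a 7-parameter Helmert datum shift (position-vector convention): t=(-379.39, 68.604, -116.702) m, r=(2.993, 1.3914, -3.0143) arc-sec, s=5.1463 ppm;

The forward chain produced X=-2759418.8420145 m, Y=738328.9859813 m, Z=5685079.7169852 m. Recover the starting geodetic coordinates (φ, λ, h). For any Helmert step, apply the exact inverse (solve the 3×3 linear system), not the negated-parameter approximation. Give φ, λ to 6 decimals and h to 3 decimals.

φ=63.481812°, λ=165.023430°, h=1626.175 m

start: X=-2759418.8420, Y=738328.9860, Z=5685079.7170 m
→ Helmert⁻¹: X=-2759074.3928, Y=738298.7563, Z=5685137.8365
→ Helmert⁻¹: X=-2759206.1057, Y=738117.8462, Z=5685420.1888
→ geod (Bowring, a=6378206.400): φ=63.48181200°, λ=165.02343000°, h=1626.1750 m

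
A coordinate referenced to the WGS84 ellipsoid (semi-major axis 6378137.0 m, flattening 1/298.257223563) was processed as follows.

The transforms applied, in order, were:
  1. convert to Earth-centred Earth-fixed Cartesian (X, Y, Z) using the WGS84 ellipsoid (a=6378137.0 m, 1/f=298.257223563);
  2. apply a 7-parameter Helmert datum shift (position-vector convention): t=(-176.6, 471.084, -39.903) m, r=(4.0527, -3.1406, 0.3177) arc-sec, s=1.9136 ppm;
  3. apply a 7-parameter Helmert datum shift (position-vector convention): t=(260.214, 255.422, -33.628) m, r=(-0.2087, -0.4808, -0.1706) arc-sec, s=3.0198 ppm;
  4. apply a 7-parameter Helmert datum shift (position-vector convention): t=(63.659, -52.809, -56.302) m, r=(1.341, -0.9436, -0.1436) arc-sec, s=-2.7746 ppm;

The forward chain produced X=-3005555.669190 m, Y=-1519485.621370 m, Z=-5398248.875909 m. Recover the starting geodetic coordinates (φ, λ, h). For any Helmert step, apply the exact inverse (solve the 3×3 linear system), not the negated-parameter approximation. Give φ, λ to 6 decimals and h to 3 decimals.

φ=-58.207961°, λ=-153.170473°, h=30.948 m

start: X=-3005555.6692, Y=-1519485.6214, Z=-5398248.8759 m
→ Helmert⁻¹: X=-3005651.3048, Y=-1519474.2162, Z=-5398183.9232
→ Helmert⁻¹: X=-3005913.7676, Y=-1519722.0732, Z=-5398128.5248
→ Helmert⁻¹: X=-3005815.9478, Y=-1520291.6787, Z=-5398002.6546
→ geod (Bowring, a=6378137.000): φ=-58.20796100°, λ=-153.17047300°, h=30.9480 m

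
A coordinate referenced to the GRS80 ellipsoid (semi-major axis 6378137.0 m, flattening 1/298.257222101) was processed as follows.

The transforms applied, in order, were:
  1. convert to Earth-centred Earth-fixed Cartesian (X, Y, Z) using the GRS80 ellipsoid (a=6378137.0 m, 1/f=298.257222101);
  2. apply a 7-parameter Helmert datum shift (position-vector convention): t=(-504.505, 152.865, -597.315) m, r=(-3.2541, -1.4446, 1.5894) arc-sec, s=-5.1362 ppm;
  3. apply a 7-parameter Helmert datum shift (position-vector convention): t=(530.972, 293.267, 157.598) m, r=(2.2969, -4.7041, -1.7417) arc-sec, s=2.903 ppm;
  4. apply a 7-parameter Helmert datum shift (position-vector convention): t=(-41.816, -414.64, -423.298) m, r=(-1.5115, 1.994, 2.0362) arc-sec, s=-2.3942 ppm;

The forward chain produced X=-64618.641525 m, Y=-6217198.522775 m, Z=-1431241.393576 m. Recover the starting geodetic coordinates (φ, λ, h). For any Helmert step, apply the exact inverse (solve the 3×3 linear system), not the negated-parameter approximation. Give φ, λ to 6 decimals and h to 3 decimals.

φ=-13.040704°, λ=-90.596130°, h=2949.561 m

start: X=-64618.6415, Y=-6217198.5228, Z=-1431241.3936 m
→ Helmert⁻¹: X=-64624.5184, Y=-6216787.6437, Z=-1430867.7023
→ Helmert⁻¹: X=-65135.4387, Y=-6217079.3472, Z=-1430950.4292
→ Helmert⁻¹: X=-64689.1918, Y=-6217241.0795, Z=-1430458.0929
→ geod (Bowring, a=6378137.000): φ=-13.04070400°, λ=-90.59613000°, h=2949.5610 m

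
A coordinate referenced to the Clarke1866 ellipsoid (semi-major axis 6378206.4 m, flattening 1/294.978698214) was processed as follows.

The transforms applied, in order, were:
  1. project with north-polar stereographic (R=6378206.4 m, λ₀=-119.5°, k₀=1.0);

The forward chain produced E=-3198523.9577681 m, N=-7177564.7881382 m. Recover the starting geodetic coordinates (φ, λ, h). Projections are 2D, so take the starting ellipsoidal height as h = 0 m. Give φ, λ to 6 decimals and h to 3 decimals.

start: E=-3198523.9578, N=-7177564.7881 m
→ stereo⁻¹: φ=26.73360900°, λ=-143.51909200°

φ=26.733609°, λ=-143.519092°, h=0.000 m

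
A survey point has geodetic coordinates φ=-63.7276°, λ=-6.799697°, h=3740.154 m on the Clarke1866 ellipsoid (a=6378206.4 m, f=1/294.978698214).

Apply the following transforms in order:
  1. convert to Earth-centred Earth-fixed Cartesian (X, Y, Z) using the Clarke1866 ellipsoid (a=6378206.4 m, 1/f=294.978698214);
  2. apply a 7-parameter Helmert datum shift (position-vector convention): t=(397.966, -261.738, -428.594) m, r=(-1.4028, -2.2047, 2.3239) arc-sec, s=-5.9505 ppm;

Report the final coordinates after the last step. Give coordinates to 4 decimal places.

X=2813136.2288 m, Y=-335644.7417 m, Z=-5699861.7598 m

start: φ=-63.727600°, λ=-6.799697°, h=3740.154 m
→ ECEF (a=6378206.400, f=1/294.978698214): X=2812690.3014, Y=-335377.9268, Z=-5699499.4253
→ Helmert 7p (PV): X=2813136.2288, Y=-335644.7417, Z=-5699861.7598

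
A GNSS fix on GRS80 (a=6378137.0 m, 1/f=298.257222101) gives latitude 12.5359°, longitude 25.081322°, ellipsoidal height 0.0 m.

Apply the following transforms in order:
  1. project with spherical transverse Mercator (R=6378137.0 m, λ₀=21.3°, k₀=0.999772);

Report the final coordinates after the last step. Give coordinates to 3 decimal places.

start: φ=12.535900°, λ=25.081322°, h=0.000 m
→ tm (R=6378137.0, λ₀=21.3°): E=411076.5102, N=1398119.2020

E=411076.510 m, N=1398119.202 m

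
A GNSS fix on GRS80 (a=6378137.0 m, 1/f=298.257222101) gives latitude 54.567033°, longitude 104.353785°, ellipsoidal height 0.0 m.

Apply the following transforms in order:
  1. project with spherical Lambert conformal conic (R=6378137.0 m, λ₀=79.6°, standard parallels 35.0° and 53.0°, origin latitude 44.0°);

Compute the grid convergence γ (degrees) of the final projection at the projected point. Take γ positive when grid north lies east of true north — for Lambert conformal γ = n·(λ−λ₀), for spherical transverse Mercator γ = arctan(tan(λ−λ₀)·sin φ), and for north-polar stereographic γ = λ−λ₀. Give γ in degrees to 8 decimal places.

start: φ=54.567033°, λ=104.353785°, h=0.000 m
→ into lcc (λ₀=79.6°): φ=54.56703300°, λ−λ₀=24.75378500°
convergence γ = 17.26726305°

17.26726305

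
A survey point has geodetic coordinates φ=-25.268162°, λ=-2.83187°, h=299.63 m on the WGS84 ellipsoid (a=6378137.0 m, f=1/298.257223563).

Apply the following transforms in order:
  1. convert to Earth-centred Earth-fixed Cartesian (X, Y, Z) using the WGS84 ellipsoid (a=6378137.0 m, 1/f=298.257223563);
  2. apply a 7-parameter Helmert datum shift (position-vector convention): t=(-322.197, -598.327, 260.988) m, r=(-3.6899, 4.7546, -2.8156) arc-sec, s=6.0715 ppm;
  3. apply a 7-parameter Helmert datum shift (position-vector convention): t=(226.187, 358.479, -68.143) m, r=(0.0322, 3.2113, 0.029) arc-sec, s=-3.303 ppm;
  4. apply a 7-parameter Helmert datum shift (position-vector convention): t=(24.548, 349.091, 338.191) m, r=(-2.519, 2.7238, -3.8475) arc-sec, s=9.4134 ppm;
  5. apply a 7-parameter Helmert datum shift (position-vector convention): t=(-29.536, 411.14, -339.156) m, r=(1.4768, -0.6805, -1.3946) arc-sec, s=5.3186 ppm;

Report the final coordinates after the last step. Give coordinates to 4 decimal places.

start: φ=-25.268162°, λ=-2.831870°, h=299.630 m
→ ECEF (a=6378137.000, f=1/298.257223563): X=5764619.6849, Y=-285151.1878, Z=-2706095.3152
→ Helmert 7p (PV): X=5764266.2168, Y=-285878.3460, Z=-2705978.5369
→ Helmert 7p (PV): X=5764431.2759, Y=-285517.6899, Z=-2706127.5292
→ Helmert 7p (PV): X=5764469.0252, Y=-285311.8615, Z=-2705887.4473
→ Helmert 7p (PV): X=5764477.1463, Y=-284921.8404, Z=-2706224.0196

X=5764477.1463 m, Y=-284921.8404 m, Z=-2706224.0196 m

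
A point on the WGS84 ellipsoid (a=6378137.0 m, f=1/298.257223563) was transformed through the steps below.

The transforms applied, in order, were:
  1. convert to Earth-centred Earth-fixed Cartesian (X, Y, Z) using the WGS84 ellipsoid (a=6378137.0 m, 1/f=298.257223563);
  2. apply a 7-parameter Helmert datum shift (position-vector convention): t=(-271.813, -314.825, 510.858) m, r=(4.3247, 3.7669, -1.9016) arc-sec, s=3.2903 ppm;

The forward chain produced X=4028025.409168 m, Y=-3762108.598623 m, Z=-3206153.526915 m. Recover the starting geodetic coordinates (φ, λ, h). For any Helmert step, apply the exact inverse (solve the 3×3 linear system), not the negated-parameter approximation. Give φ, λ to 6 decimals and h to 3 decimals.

φ=-30.356612°, λ=-43.040210°, h=3865.092 m

start: X=4028025.4092, Y=-3762108.5986, Z=-3206153.5269 m
→ Helmert⁻¹: X=4028377.2074, Y=-3761811.4876, Z=-3206501.3931
→ geod (Bowring, a=6378137.000): φ=-30.35661200°, λ=-43.04021000°, h=3865.0920 m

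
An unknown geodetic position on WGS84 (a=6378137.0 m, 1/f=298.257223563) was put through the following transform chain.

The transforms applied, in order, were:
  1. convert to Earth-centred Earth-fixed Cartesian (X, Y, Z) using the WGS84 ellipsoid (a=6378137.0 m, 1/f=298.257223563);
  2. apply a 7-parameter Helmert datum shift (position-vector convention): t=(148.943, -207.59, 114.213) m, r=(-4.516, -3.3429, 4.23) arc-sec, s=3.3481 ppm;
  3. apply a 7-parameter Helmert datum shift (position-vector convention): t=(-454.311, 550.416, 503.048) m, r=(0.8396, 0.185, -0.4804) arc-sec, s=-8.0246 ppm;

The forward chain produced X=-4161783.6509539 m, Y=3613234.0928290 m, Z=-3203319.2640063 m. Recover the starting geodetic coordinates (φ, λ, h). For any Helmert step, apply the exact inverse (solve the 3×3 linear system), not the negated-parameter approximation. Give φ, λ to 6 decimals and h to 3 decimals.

φ=-30.338692°, λ=139.035147°, h=1959.405 m

start: X=-4161783.6510, Y=3613234.0928, Z=-3203319.2640 m
→ Helmert⁻¹: X=-4161368.2738, Y=3612689.9341, Z=-3203866.4594
→ Helmert⁻¹: X=-4161481.1126, Y=3613040.9149, Z=-3203823.3962
→ geod (Bowring, a=6378137.000): φ=-30.33869200°, λ=139.03514700°, h=1959.4050 m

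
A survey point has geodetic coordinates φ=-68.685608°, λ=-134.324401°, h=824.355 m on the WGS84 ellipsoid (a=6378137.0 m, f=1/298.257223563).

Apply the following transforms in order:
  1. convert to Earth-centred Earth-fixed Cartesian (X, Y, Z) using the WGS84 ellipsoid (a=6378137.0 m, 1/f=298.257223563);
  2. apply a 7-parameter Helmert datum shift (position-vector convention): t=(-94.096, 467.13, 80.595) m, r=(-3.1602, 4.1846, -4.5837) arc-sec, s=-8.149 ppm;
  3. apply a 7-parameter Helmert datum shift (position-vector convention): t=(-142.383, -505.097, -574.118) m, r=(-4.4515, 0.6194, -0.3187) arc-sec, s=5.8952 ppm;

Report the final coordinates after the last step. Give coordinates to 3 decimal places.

start: φ=-68.685608°, λ=-134.324401°, h=824.355 m
→ ECEF (a=6378137.000, f=1/298.257223563): X=-1624819.3024, Y=-1663596.2110, Z=-5920083.3428
→ Helmert 7p (PV): X=-1625057.2294, Y=-1663170.1186, Z=-5919896.0539
→ Helmert 7p (PV): X=-1625229.5393, Y=-1663810.2703, Z=-5920464.2970

X=-1625229.539 m, Y=-1663810.270 m, Z=-5920464.297 m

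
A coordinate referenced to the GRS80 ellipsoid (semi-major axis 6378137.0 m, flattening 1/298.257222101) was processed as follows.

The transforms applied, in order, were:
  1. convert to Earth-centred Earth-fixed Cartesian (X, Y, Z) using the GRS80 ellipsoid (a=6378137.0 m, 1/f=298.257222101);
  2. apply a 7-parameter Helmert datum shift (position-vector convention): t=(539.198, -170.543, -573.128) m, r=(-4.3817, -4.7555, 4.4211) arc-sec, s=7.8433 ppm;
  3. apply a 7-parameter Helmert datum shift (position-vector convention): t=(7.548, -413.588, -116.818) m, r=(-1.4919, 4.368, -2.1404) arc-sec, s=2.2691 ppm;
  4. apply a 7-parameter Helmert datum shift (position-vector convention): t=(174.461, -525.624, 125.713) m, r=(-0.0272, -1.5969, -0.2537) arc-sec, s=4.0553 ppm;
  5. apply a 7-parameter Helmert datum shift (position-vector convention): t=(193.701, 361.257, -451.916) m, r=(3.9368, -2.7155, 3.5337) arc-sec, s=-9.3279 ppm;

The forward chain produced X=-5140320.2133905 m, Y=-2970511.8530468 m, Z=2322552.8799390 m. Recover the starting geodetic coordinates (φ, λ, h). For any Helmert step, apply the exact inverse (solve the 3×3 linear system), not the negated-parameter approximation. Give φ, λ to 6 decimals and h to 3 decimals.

start: X=-5140320.2134, Y=-2970511.8530, Z=2322552.8799 m
→ Helmert⁻¹: X=-5140582.1753, Y=-2970768.4146, Z=2323150.8418
→ Helmert⁻¹: X=-5140714.1507, Y=-2970237.3747, Z=2323055.1159
→ Helmert⁻¹: X=-5140728.4097, Y=-2969887.1953, Z=2323036.3180
→ Helmert⁻¹: X=-5141237.3625, Y=-2969632.5238, Z=2323646.6700
→ geod (Bowring, a=6378137.000): φ=21.50465600°, λ=-149.98882000°, h=480.3130 m

φ=21.504656°, λ=-149.988820°, h=480.313 m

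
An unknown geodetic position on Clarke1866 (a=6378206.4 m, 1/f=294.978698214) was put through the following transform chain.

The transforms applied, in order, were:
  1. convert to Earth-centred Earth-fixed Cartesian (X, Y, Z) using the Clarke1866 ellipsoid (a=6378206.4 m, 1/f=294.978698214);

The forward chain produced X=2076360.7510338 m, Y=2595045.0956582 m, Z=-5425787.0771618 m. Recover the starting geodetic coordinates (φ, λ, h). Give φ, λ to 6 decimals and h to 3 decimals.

φ=-58.684141°, λ=51.335821°, h=297.390 m

start: X=2076360.7510, Y=2595045.0957, Z=-5425787.0772 m
→ geod (Bowring, a=6378206.400): φ=-58.68414100°, λ=51.33582100°, h=297.3900 m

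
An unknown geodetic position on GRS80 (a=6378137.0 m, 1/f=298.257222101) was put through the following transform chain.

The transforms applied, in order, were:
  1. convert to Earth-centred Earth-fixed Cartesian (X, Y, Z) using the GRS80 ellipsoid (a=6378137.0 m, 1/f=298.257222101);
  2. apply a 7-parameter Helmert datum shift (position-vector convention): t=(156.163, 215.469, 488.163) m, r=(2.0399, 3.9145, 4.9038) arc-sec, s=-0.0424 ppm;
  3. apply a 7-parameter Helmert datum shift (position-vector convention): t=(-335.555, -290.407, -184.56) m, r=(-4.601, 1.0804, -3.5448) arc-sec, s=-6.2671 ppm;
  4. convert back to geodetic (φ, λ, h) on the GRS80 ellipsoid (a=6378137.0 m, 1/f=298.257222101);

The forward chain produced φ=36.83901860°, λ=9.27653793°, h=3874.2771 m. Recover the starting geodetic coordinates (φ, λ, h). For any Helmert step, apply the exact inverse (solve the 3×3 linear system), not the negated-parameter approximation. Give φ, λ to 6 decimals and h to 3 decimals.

φ=36.837295°, λ=9.276309°, h=3884.367 m

start: φ=36.839019°, λ=9.276538°, h=3874.277 m
→ ECEF (a=6378137.000, f=1/298.257222101): X=5046945.6318, Y=824347.0884, Z=3805433.2728
→ Helmert⁻¹: X=5047278.7129, Y=824644.5137, Z=3805686.5152
→ Helmert⁻¹: X=5047070.1453, Y=824346.7223, Z=3805286.1444
→ geod (Bowring, a=6378137.000): φ=36.83729500°, λ=9.27630900°, h=3884.3670 m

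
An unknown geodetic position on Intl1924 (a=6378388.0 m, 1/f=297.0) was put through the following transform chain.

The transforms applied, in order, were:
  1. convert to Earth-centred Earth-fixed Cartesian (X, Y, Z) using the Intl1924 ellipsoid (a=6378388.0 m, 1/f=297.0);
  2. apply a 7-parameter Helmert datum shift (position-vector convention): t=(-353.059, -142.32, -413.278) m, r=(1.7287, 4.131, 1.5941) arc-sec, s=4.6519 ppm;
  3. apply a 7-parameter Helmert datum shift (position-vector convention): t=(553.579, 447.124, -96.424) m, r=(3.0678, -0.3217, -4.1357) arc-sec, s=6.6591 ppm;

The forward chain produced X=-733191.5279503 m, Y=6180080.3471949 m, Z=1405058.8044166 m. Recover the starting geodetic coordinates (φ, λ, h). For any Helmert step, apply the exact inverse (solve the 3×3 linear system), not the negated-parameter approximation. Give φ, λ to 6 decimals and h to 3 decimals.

φ=12.809179°, λ=96.768896°, h=2486.106 m

start: X=-733191.5280, Y=6180080.3472, Z=1405058.8044 m
→ Helmert⁻¹: X=-733861.9332, Y=6179598.2560, Z=1405055.1061
→ Helmert⁻¹: X=-733485.8492, Y=6179729.2758, Z=1405395.3639
→ geod (Bowring, a=6378388.000): φ=12.80917900°, λ=96.76889600°, h=2486.1060 m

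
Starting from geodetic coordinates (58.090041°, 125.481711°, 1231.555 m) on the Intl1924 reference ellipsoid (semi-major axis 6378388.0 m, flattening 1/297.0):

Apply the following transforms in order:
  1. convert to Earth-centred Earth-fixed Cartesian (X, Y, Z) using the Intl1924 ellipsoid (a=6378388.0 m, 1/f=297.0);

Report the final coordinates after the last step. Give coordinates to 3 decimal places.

start: φ=58.090041°, λ=125.481711°, h=1231.555 m
→ ECEF (a=6378388.000, f=1/297.0): X=-1962114.0929, Y=2752640.6439, Z=5392204.6691

X=-1962114.093 m, Y=2752640.644 m, Z=5392204.669 m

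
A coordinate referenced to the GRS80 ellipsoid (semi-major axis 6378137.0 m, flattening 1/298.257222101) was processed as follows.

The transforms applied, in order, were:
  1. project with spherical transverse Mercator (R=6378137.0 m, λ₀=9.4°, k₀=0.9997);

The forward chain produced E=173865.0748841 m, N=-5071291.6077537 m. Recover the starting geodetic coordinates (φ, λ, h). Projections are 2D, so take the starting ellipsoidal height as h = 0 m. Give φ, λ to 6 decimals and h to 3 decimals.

start: E=173865.0749, N=-5071291.6078 m
→ tm⁻¹: φ=-45.54814100°, λ=11.63091700°

φ=-45.548141°, λ=11.630917°, h=0.000 m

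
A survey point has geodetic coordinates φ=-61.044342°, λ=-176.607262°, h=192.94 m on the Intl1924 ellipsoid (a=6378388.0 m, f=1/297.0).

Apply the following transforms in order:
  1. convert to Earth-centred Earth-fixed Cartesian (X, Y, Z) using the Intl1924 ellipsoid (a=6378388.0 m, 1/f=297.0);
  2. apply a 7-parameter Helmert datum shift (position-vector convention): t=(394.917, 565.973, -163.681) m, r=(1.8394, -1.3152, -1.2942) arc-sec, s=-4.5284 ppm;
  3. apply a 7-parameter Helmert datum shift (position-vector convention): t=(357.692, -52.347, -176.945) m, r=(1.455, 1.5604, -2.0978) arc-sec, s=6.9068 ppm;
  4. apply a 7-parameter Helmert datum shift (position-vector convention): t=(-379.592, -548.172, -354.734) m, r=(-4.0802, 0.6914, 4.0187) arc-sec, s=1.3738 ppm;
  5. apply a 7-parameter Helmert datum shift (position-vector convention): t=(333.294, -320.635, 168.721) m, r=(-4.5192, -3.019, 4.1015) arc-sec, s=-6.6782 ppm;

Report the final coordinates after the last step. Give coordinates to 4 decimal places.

X=-3089854.6372 m, Y=-183792.6075 m, Z=-5558562.9945 m

start: φ=-61.044342°, λ=-176.607262°, h=192.940 m
→ ECEF (a=6378388.000, f=1/297.0): X=-3090630.3077, Y=-183224.1695, Z=-5558026.1242
→ Helmert 7p (PV): X=-3090187.1054, Y=-182588.4104, Z=-5558185.9768
→ Helmert 7p (PV): X=-3089894.6618, Y=-182571.3819, Z=-5558379.2215
→ Helmert 7p (PV): X=-3090293.5734, Y=-183289.9583, Z=-5558727.6228
→ Helmert 7p (PV): X=-3089854.6372, Y=-183792.6075, Z=-5558562.9945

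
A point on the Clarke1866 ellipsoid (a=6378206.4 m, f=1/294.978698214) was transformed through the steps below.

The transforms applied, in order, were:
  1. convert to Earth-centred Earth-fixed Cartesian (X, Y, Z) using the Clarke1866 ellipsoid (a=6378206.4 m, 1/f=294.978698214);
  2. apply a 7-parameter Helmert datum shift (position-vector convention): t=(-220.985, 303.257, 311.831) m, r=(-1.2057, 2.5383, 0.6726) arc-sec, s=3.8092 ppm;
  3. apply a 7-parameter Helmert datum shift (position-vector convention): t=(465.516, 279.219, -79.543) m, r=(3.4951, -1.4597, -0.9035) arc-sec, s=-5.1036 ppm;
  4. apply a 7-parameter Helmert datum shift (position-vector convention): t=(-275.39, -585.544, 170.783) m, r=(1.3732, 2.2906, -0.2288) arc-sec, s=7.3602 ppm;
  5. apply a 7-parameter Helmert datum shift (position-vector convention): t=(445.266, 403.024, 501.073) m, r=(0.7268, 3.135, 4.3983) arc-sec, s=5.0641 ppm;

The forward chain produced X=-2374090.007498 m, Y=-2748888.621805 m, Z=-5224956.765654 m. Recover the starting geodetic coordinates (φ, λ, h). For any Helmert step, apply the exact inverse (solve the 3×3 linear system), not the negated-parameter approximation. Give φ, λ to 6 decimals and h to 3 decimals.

φ=-55.377366°, λ=-130.814483°, h=795.282 m

start: X=-2374090.0075, Y=-2748888.6218, Z=-5224956.7657 m
→ Helmert⁻¹: X=-2374502.4511, Y=-2749245.5029, Z=-5225457.7791
→ Helmert⁻¹: X=-2374148.5065, Y=-2748677.1511, Z=-5225598.1667
→ Helmert⁻¹: X=-2374651.0797, Y=-2749069.3458, Z=-5225481.9056
→ Helmert⁻¹: X=-2374365.7062, Y=-2749323.8404, Z=-5225819.1205
→ geod (Bowring, a=6378206.400): φ=-55.37736600°, λ=-130.81448300°, h=795.2820 m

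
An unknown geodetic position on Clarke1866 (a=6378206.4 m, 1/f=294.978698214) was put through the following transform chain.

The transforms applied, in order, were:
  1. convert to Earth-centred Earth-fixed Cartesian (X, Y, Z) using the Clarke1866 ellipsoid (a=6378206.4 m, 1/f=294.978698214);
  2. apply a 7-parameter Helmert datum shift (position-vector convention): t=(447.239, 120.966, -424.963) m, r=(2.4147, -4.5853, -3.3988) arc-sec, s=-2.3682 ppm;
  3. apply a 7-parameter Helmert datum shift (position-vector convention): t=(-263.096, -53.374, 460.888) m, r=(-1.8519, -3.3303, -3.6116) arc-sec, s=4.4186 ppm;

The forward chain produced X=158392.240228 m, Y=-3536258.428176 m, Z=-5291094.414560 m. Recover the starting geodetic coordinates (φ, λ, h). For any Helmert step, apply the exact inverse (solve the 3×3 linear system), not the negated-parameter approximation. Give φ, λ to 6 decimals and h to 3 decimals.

φ=-56.396224°, λ=-87.439757°, h=2798.810 m

start: X=158392.2402, Y=-3536258.4282, Z=-5291094.4146 m
→ Helmert⁻¹: X=158631.1150, Y=-3536139.1425, Z=-5291566.2310
→ Helmert⁻¹: X=158124.8993, Y=-3536327.8196, Z=-5291115.9146
→ geod (Bowring, a=6378206.400): φ=-56.39622400°, λ=-87.43975700°, h=2798.8100 m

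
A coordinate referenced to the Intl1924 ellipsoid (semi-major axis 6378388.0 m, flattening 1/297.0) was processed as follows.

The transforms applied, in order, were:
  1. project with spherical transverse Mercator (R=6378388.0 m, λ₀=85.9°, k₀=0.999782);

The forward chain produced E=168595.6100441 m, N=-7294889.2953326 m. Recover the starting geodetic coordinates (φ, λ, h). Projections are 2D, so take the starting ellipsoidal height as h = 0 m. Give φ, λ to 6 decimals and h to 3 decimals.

start: E=168595.6100, N=-7294889.2953 m
→ tm⁻¹: φ=-65.49883900°, λ=89.55426200°

φ=-65.498839°, λ=89.554262°, h=0.000 m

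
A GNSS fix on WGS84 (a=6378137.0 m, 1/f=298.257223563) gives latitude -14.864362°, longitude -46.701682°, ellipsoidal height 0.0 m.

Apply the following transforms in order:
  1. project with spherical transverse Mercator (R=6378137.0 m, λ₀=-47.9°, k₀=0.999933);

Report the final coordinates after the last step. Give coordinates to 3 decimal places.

start: φ=-14.864362°, λ=-46.701682°, h=0.000 m
→ tm (R=6378137.0, λ₀=-47.9°): E=128931.6821, N=-1654928.2562

E=128931.682 m, N=-1654928.256 m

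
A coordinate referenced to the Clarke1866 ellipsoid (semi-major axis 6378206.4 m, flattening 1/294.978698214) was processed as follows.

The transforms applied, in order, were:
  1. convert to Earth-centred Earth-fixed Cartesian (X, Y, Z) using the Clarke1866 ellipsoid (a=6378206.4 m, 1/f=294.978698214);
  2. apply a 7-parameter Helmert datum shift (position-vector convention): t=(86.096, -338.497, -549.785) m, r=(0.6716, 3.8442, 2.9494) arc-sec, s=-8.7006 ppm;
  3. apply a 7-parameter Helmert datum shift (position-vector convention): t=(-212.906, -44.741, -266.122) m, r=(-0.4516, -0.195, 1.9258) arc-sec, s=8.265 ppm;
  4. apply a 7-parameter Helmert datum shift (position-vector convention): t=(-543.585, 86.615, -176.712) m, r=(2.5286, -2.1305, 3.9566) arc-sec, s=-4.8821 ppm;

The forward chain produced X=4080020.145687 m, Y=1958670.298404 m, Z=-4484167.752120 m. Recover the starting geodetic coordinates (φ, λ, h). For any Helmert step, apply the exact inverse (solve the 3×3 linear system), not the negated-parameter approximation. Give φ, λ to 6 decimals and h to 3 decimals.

φ=-44.918622°, λ=25.640377°, h=3468.387 m

start: X=4080020.1457, Y=1958670.2984, Z=-4484167.7521 m
→ Helmert⁻¹: X=4080574.9041, Y=1958460.0010, Z=-4484079.0884
→ Helmert⁻¹: X=4080768.1290, Y=1958460.2717, Z=-4483775.4780
→ Helmert⁻¹: X=4080829.1002, Y=1958742.8621, Z=-4483195.0225
→ geod (Bowring, a=6378206.400): φ=-44.91862200°, λ=25.64037700°, h=3468.3870 m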